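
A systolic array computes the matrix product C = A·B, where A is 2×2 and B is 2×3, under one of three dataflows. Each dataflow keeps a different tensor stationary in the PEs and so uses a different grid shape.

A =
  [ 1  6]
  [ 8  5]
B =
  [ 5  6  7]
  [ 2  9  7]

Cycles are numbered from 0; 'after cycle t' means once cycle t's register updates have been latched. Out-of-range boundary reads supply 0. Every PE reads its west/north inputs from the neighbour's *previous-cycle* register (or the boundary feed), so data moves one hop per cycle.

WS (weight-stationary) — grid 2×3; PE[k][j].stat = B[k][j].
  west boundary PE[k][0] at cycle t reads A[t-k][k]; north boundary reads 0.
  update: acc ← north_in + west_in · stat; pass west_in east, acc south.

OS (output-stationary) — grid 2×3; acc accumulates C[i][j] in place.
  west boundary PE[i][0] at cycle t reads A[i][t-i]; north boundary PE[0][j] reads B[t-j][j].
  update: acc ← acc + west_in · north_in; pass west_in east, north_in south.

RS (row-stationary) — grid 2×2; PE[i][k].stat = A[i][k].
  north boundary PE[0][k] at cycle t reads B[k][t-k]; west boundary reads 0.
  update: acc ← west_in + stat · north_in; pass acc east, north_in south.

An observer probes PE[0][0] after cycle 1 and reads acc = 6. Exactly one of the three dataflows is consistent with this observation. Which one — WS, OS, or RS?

dataflow = RS

WS (2×3 grid), PE[0][0]:
  after 0 — PE[0][0] acc=5, pass-E 1, pass-S 5
  after 1 — PE[0][0] acc=40, pass-E 8, pass-S 40
OS (2×3 grid), PE[0][0]:
  after 0 — PE[0][0] acc=5, pass-E 1, pass-S 5
  after 1 — PE[0][0] acc=17, pass-E 6, pass-S 2
RS (2×2 grid), PE[0][0]:
  after 0 — PE[0][0] acc=5, pass-E 5, pass-S 5
  after 1 — PE[0][0] acc=6, pass-E 6, pass-S 6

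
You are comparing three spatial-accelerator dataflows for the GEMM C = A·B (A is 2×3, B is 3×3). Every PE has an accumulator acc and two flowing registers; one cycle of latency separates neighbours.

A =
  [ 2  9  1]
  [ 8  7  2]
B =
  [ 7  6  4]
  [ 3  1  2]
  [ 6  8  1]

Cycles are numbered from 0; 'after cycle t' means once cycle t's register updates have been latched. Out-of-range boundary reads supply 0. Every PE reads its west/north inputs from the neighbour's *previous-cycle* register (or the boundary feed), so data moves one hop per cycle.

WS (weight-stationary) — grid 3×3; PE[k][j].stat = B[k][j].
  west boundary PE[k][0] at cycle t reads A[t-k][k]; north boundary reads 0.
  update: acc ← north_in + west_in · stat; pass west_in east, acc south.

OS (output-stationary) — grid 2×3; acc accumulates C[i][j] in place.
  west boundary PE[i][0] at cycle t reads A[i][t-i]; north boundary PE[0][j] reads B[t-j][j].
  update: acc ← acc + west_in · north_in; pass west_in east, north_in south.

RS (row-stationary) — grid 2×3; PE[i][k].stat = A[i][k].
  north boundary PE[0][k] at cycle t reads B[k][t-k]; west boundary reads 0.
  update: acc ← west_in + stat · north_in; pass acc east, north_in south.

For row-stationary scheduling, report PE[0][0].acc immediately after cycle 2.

PE[0][0].acc = 8

Tracing RS — 2×3 array, target PE[0][0]:
  cycle 0: PE[0][0] → acc 14, east 14, south 7
  cycle 1: PE[0][0] → acc 12, east 12, south 6
  cycle 2: PE[0][0] → acc 8, east 8, south 4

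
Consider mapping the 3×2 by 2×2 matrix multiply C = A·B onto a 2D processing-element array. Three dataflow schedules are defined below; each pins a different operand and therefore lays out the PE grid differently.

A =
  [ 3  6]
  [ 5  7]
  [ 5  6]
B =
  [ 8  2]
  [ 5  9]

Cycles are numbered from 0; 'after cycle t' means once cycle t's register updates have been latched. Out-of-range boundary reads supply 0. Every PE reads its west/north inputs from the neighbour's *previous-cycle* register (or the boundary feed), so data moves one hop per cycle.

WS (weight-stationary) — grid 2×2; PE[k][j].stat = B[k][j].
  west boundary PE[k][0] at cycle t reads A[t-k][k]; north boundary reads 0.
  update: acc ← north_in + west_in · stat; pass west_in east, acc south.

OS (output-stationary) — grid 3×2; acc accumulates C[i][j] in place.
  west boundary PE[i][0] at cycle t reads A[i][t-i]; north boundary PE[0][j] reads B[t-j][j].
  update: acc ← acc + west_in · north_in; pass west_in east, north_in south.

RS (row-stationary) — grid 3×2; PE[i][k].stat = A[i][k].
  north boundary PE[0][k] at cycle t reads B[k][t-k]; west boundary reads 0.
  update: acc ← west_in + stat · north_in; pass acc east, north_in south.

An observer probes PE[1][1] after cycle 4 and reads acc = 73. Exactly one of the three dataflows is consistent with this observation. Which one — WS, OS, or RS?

dataflow = OS

— WS: 2×2; PE[1][1] trace:
  t=0 PE[1][1]: acc=0 h=0 v=0
  t=1 PE[1][1]: acc=0 h=0 v=0
  t=2 PE[1][1]: acc=60 h=6 v=60
  t=3 PE[1][1]: acc=73 h=7 v=73
  t=4 PE[1][1]: acc=64 h=6 v=64
— OS: 3×2; PE[1][1] trace:
  t=0 PE[1][1]: acc=0 h=0 v=0
  t=1 PE[1][1]: acc=0 h=0 v=0
  t=2 PE[1][1]: acc=10 h=5 v=2
  t=3 PE[1][1]: acc=73 h=7 v=9
  t=4 PE[1][1]: acc=73 h=0 v=0
— RS: 3×2; PE[1][1] trace:
  t=0 PE[1][1]: acc=0 h=0 v=0
  t=1 PE[1][1]: acc=0 h=0 v=0
  t=2 PE[1][1]: acc=75 h=75 v=5
  t=3 PE[1][1]: acc=73 h=73 v=9
  t=4 PE[1][1]: acc=0 h=0 v=0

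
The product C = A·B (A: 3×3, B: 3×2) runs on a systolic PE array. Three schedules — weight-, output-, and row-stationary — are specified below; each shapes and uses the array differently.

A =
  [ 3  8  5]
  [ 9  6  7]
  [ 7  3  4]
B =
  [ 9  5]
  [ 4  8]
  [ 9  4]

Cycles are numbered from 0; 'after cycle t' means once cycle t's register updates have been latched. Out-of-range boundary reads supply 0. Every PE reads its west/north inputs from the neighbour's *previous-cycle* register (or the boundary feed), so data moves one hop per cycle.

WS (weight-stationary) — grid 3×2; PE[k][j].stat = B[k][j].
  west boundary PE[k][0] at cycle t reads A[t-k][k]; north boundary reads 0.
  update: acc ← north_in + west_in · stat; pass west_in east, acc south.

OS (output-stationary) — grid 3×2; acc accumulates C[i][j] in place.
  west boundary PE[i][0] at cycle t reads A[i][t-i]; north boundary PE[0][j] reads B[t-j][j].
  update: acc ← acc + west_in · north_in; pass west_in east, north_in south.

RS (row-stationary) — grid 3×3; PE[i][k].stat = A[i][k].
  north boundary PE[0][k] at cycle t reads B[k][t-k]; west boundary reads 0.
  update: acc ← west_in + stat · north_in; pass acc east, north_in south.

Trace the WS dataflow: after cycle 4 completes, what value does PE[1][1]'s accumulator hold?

PE[1][1].acc = 59

Tracing WS — 3×2 array, target PE[1][1]:
  after 0 — PE[0][1] acc=0, pass-E 0, pass-S 0
  after 0 — PE[1][0] acc=0, pass-E 0, pass-S 0
  after 0 — PE[1][1] acc=0, pass-E 0, pass-S 0
  after 1 — PE[0][1] acc=15, pass-E 3, pass-S 15
  after 1 — PE[1][0] acc=59, pass-E 8, pass-S 59
  after 1 — PE[1][1] acc=0, pass-E 0, pass-S 0
  after 2 — PE[0][1] acc=45, pass-E 9, pass-S 45
  after 2 — PE[1][0] acc=105, pass-E 6, pass-S 105
  after 2 — PE[1][1] acc=79, pass-E 8, pass-S 79
  after 3 — PE[0][1] acc=35, pass-E 7, pass-S 35
  after 3 — PE[1][0] acc=75, pass-E 3, pass-S 75
  after 3 — PE[1][1] acc=93, pass-E 6, pass-S 93
  after 4 — PE[0][1] acc=0, pass-E 0, pass-S 0
  after 4 — PE[1][0] acc=0, pass-E 0, pass-S 0
  after 4 — PE[1][1] acc=59, pass-E 3, pass-S 59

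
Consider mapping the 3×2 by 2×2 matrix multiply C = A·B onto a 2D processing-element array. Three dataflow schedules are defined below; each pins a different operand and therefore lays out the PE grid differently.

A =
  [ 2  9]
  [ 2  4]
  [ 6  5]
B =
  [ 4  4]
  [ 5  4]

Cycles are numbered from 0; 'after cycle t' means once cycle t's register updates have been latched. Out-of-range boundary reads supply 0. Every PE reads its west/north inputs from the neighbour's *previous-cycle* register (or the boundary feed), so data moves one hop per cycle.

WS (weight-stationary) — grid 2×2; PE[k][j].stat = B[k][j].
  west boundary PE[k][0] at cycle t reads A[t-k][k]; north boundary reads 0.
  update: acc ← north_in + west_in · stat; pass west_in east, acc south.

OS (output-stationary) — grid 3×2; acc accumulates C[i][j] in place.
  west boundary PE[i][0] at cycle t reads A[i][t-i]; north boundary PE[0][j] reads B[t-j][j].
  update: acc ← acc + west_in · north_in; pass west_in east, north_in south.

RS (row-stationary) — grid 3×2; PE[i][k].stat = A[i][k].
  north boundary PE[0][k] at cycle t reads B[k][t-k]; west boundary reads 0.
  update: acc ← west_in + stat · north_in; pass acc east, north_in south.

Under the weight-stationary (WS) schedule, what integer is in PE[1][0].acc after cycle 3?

PE[1][0].acc = 49

Tracing WS — 2×2 array, target PE[1][0]:
  [0] (0,0) acc=8 (h:2 v:8)
  [0] (1,0) acc=0 (h:0 v:0)
  [1] (0,0) acc=8 (h:2 v:8)
  [1] (1,0) acc=53 (h:9 v:53)
  [2] (0,0) acc=24 (h:6 v:24)
  [2] (1,0) acc=28 (h:4 v:28)
  [3] (0,0) acc=0 (h:0 v:0)
  [3] (1,0) acc=49 (h:5 v:49)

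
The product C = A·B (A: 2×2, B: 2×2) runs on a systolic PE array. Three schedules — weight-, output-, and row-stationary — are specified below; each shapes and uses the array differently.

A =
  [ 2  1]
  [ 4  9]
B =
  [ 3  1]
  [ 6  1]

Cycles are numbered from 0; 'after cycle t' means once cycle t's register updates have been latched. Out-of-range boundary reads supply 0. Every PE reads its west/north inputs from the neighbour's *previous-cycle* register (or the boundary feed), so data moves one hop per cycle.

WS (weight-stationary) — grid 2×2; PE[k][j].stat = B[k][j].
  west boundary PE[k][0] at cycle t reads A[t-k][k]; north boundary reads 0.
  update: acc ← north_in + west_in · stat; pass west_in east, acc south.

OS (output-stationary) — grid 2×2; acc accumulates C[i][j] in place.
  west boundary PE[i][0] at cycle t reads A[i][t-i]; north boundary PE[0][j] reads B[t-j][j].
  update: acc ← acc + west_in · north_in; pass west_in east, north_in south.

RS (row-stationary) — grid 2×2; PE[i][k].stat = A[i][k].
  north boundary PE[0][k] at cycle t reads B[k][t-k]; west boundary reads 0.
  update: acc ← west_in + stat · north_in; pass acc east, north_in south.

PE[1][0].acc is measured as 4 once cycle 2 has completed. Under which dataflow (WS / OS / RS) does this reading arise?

dataflow = RS

WS [2×2] PE[1][0] across cycles:
  [0] (1,0) acc=0 (h:0 v:0)
  [1] (1,0) acc=12 (h:1 v:12)
  [2] (1,0) acc=66 (h:9 v:66)
OS [2×2] PE[1][0] across cycles:
  [0] (1,0) acc=0 (h:0 v:0)
  [1] (1,0) acc=12 (h:4 v:3)
  [2] (1,0) acc=66 (h:9 v:6)
RS [2×2] PE[1][0] across cycles:
  [0] (1,0) acc=0 (h:0 v:0)
  [1] (1,0) acc=12 (h:12 v:3)
  [2] (1,0) acc=4 (h:4 v:1)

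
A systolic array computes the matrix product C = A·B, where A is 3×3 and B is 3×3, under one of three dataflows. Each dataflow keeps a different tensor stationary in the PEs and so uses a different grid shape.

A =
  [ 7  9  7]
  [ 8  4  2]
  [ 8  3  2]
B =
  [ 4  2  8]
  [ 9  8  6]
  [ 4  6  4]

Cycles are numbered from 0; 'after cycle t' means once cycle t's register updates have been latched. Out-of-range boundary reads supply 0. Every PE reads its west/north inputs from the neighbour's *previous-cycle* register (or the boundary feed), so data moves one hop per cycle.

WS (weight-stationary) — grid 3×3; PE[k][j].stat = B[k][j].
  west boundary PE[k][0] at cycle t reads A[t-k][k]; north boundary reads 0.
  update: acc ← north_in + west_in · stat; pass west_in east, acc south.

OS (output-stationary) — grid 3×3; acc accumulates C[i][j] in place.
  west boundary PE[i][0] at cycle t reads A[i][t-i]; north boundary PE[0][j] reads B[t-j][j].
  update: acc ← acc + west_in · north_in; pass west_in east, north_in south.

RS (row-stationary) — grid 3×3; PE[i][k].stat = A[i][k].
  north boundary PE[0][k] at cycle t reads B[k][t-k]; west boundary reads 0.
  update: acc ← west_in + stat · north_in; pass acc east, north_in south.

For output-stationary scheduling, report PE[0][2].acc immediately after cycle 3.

PE[0][2].acc = 110

OS on a 3×3 grid — tracing PE[0][2] and its feeders:
  cycle 0: PE[0][1] → acc 0, east 0, south 0
  cycle 0: PE[0][2] → acc 0, east 0, south 0
  cycle 1: PE[0][1] → acc 14, east 7, south 2
  cycle 1: PE[0][2] → acc 0, east 0, south 0
  cycle 2: PE[0][1] → acc 86, east 9, south 8
  cycle 2: PE[0][2] → acc 56, east 7, south 8
  cycle 3: PE[0][1] → acc 128, east 7, south 6
  cycle 3: PE[0][2] → acc 110, east 9, south 6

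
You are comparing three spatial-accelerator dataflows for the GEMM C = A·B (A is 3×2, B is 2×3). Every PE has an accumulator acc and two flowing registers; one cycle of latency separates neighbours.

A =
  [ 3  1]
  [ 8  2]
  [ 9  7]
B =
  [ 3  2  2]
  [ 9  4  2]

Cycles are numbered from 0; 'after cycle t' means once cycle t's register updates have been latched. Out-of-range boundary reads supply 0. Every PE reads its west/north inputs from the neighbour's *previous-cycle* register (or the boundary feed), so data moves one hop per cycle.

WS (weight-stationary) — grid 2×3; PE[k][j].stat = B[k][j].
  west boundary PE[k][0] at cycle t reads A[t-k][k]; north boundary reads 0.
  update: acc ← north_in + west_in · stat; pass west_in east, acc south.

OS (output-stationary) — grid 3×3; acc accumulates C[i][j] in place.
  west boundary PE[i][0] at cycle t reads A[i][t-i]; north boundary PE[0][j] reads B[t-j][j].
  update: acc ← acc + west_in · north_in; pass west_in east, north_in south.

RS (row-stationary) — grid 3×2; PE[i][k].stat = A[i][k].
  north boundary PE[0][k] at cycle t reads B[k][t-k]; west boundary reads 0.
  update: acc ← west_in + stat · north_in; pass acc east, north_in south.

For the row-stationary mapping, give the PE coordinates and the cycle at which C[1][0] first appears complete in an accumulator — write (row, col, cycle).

(row, col, cycle) = (1, 1, 2)

RS — PE[1][1] is where C[1][0] collects:
  cycle 0: PE[1][1] → acc 0, east 0, south 0
  cycle 1: PE[1][1] → acc 0, east 0, south 0
  cycle 2: PE[1][1] → acc 42, east 42, south 9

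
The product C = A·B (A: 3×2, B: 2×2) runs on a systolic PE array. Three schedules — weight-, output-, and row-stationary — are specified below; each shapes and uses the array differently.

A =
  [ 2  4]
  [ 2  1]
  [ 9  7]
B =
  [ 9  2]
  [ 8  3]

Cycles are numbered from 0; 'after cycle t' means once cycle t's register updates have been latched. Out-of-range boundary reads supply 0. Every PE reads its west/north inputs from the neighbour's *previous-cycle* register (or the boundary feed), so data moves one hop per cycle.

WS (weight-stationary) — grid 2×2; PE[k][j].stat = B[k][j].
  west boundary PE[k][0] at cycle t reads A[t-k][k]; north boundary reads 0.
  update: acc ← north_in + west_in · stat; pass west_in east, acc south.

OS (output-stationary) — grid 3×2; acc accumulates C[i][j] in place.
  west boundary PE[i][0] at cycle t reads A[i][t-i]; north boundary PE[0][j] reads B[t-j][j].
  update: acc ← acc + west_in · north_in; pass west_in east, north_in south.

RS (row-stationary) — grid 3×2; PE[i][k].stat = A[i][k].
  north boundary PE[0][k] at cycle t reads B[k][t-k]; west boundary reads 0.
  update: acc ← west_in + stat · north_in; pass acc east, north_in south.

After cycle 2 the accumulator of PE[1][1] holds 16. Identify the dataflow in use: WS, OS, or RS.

dataflow = WS

WS (2×2 grid), PE[1][1]:
  0: (1,1).acc=0  regs=<0,0>
  1: (1,1).acc=0  regs=<0,0>
  2: (1,1).acc=16  regs=<4,16>
OS (3×2 grid), PE[1][1]:
  0: (1,1).acc=0  regs=<0,0>
  1: (1,1).acc=0  regs=<0,0>
  2: (1,1).acc=4  regs=<2,2>
RS (3×2 grid), PE[1][1]:
  0: (1,1).acc=0  regs=<0,0>
  1: (1,1).acc=0  regs=<0,0>
  2: (1,1).acc=26  regs=<26,8>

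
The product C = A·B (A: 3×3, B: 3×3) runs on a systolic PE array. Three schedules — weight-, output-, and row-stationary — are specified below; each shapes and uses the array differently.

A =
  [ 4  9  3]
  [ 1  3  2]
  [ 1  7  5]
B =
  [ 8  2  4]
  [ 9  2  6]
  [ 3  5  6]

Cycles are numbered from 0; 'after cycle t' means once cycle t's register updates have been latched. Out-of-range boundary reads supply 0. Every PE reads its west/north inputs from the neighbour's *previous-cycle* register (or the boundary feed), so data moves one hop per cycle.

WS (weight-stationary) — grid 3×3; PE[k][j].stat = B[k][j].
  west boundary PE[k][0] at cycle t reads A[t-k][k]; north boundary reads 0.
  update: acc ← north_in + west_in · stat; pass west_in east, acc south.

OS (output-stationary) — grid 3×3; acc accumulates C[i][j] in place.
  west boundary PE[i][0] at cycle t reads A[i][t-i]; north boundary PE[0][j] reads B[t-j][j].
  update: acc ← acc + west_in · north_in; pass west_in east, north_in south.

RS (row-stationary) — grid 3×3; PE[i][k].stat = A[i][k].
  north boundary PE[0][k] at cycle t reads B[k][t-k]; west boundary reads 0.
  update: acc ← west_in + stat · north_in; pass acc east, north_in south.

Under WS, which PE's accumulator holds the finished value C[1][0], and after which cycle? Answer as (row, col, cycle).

WS: C[1][0] accumulates in PE[2][0]:
  c0 r2c0: 0 / 0 / 0
  c1 r2c0: 0 / 0 / 0
  c2 r2c0: 122 / 3 / 122
  c3 r2c0: 41 / 2 / 41

(row, col, cycle) = (2, 0, 3)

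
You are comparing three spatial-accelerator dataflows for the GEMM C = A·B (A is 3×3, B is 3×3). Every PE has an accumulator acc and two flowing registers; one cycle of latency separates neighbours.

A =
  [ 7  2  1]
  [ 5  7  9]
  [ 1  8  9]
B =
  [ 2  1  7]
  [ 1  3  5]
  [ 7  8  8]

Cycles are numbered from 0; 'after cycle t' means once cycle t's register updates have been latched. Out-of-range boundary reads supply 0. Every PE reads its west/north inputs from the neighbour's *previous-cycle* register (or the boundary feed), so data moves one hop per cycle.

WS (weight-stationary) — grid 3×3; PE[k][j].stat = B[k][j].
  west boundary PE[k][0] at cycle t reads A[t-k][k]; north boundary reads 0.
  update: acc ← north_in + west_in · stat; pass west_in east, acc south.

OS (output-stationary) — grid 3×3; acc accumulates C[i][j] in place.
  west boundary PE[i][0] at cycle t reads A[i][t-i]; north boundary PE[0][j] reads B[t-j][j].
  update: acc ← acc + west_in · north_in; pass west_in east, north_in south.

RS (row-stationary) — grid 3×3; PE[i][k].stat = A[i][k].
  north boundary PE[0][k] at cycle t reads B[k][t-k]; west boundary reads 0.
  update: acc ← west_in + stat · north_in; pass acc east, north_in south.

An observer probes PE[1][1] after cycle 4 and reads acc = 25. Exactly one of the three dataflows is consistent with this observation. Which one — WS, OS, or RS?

— WS: 3×3; PE[1][1] trace:
  step 0 · PE1,1: acc=0; fwd→0 fwd↓0
  step 1 · PE1,1: acc=0; fwd→0 fwd↓0
  step 2 · PE1,1: acc=13; fwd→2 fwd↓13
  step 3 · PE1,1: acc=26; fwd→7 fwd↓26
  step 4 · PE1,1: acc=25; fwd→8 fwd↓25
— OS: 3×3; PE[1][1] trace:
  step 0 · PE1,1: acc=0; fwd→0 fwd↓0
  step 1 · PE1,1: acc=0; fwd→0 fwd↓0
  step 2 · PE1,1: acc=5; fwd→5 fwd↓1
  step 3 · PE1,1: acc=26; fwd→7 fwd↓3
  step 4 · PE1,1: acc=98; fwd→9 fwd↓8
— RS: 3×3; PE[1][1] trace:
  step 0 · PE1,1: acc=0; fwd→0 fwd↓0
  step 1 · PE1,1: acc=0; fwd→0 fwd↓0
  step 2 · PE1,1: acc=17; fwd→17 fwd↓1
  step 3 · PE1,1: acc=26; fwd→26 fwd↓3
  step 4 · PE1,1: acc=70; fwd→70 fwd↓5

dataflow = WS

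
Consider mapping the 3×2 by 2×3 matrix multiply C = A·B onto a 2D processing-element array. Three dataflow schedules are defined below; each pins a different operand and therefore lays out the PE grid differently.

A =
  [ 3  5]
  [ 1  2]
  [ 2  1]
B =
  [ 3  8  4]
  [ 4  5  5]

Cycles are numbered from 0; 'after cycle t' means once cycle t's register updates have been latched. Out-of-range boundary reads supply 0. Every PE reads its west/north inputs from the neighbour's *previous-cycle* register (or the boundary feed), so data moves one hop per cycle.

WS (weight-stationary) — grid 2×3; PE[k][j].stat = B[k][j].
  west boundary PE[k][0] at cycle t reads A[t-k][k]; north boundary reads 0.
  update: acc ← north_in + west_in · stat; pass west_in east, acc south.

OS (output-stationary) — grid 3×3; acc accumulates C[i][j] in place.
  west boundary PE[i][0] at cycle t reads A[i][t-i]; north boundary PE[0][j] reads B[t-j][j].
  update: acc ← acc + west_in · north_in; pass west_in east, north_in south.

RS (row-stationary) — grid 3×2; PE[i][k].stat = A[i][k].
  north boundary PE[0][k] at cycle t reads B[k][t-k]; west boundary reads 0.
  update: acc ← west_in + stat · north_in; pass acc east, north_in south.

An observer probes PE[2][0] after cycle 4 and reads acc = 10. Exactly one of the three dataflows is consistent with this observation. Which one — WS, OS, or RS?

dataflow = OS

WS (2×3): PE[2][0] does not exist.
OS [3×3] PE[2][0] across cycles:
  step 0 · PE2,0: acc=0; fwd→0 fwd↓0
  step 1 · PE2,0: acc=0; fwd→0 fwd↓0
  step 2 · PE2,0: acc=6; fwd→2 fwd↓3
  step 3 · PE2,0: acc=10; fwd→1 fwd↓4
  step 4 · PE2,0: acc=10; fwd→0 fwd↓0
RS [3×2] PE[2][0] across cycles:
  step 0 · PE2,0: acc=0; fwd→0 fwd↓0
  step 1 · PE2,0: acc=0; fwd→0 fwd↓0
  step 2 · PE2,0: acc=6; fwd→6 fwd↓3
  step 3 · PE2,0: acc=16; fwd→16 fwd↓8
  step 4 · PE2,0: acc=8; fwd→8 fwd↓4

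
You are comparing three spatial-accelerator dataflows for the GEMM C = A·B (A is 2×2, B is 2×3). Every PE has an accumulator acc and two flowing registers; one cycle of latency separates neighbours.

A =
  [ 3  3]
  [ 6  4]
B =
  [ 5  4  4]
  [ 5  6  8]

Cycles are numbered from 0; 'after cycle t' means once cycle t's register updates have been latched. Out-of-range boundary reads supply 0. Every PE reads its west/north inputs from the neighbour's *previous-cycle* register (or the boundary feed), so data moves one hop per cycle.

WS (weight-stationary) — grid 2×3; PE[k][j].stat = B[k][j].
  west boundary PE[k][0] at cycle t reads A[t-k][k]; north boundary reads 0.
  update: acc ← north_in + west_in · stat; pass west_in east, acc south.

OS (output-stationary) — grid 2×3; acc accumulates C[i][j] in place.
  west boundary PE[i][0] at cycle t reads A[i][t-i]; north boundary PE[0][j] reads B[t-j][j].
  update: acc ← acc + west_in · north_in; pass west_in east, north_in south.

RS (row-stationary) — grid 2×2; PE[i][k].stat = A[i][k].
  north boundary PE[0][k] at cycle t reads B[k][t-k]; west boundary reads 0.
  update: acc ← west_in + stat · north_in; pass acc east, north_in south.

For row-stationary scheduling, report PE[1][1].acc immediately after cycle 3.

RS (2×2). Following PE[1][1] plus its west/north inputs:
  @0  [0,1]  acc 0  |  →0  ↓0
  @0  [1,0]  acc 0  |  →0  ↓0
  @0  [1,1]  acc 0  |  →0  ↓0
  @1  [0,1]  acc 30  |  →30  ↓5
  @1  [1,0]  acc 30  |  →30  ↓5
  @1  [1,1]  acc 0  |  →0  ↓0
  @2  [0,1]  acc 30  |  →30  ↓6
  @2  [1,0]  acc 24  |  →24  ↓4
  @2  [1,1]  acc 50  |  →50  ↓5
  @3  [0,1]  acc 36  |  →36  ↓8
  @3  [1,0]  acc 24  |  →24  ↓4
  @3  [1,1]  acc 48  |  →48  ↓6

PE[1][1].acc = 48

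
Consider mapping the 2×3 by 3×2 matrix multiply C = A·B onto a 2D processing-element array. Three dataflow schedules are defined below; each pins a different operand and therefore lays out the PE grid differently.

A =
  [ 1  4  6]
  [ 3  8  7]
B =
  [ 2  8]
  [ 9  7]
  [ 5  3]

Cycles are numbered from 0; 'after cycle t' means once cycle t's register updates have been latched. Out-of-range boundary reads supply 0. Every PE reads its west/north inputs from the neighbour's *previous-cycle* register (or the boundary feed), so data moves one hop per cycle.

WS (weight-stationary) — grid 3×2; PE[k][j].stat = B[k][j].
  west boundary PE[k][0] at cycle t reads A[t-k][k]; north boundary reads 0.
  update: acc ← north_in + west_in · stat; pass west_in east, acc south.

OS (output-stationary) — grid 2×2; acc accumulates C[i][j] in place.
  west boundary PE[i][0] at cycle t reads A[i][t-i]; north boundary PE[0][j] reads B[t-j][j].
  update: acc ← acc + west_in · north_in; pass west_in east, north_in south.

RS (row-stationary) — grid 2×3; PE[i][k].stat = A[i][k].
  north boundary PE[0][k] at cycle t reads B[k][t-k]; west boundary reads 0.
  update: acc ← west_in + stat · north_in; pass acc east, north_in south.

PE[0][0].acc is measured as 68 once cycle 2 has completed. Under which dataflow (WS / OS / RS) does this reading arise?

WS [3×2] PE[0][0] across cycles:
  step 0 · PE0,0: acc=2; fwd→1 fwd↓2
  step 1 · PE0,0: acc=6; fwd→3 fwd↓6
  step 2 · PE0,0: acc=0; fwd→0 fwd↓0
OS [2×2] PE[0][0] across cycles:
  step 0 · PE0,0: acc=2; fwd→1 fwd↓2
  step 1 · PE0,0: acc=38; fwd→4 fwd↓9
  step 2 · PE0,0: acc=68; fwd→6 fwd↓5
RS [2×3] PE[0][0] across cycles:
  step 0 · PE0,0: acc=2; fwd→2 fwd↓2
  step 1 · PE0,0: acc=8; fwd→8 fwd↓8
  step 2 · PE0,0: acc=0; fwd→0 fwd↓0

dataflow = OS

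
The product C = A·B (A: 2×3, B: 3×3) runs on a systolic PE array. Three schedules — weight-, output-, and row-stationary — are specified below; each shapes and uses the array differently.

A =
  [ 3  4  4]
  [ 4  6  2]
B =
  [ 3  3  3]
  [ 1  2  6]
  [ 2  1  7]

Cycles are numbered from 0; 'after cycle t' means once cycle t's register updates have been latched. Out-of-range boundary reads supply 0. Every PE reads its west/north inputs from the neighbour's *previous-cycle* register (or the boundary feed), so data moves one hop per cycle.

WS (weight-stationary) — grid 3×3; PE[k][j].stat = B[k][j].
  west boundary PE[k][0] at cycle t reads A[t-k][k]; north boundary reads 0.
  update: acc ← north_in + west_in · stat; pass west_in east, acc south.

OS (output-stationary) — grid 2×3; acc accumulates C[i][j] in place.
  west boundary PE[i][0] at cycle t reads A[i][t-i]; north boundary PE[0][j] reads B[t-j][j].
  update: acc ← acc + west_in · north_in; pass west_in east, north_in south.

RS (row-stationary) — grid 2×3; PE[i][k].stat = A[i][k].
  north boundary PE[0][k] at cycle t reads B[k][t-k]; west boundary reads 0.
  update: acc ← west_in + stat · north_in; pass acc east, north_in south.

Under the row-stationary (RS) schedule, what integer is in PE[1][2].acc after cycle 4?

RS on a 2×3 grid — tracing PE[1][2] and its feeders:
  after 0 — PE[0][2] acc=0, pass-E 0, pass-S 0
  after 0 — PE[1][1] acc=0, pass-E 0, pass-S 0
  after 0 — PE[1][2] acc=0, pass-E 0, pass-S 0
  after 1 — PE[0][2] acc=0, pass-E 0, pass-S 0
  after 1 — PE[1][1] acc=0, pass-E 0, pass-S 0
  after 1 — PE[1][2] acc=0, pass-E 0, pass-S 0
  after 2 — PE[0][2] acc=21, pass-E 21, pass-S 2
  after 2 — PE[1][1] acc=18, pass-E 18, pass-S 1
  after 2 — PE[1][2] acc=0, pass-E 0, pass-S 0
  after 3 — PE[0][2] acc=21, pass-E 21, pass-S 1
  after 3 — PE[1][1] acc=24, pass-E 24, pass-S 2
  after 3 — PE[1][2] acc=22, pass-E 22, pass-S 2
  after 4 — PE[0][2] acc=61, pass-E 61, pass-S 7
  after 4 — PE[1][1] acc=48, pass-E 48, pass-S 6
  after 4 — PE[1][2] acc=26, pass-E 26, pass-S 1

PE[1][2].acc = 26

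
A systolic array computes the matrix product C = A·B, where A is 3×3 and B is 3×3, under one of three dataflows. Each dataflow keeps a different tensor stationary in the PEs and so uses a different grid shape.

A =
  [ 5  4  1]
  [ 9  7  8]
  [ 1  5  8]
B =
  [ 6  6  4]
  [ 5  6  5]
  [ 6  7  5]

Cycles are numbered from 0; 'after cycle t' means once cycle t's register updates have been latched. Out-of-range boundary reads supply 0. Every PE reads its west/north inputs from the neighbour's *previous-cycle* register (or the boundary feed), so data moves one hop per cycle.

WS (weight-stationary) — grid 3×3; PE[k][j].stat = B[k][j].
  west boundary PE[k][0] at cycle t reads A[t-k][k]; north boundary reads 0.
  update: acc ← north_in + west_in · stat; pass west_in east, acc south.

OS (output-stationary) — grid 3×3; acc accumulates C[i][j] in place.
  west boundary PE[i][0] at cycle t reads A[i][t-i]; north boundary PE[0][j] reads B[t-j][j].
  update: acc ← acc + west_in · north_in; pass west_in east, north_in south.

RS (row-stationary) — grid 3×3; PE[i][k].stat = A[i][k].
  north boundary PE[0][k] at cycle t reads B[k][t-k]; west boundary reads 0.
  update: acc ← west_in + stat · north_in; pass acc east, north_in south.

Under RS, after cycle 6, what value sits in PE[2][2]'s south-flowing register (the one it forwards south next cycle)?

register = 5

Tracing RS — 3×3 array, target PE[2][2]:
  [0] (1,2) acc=0 (h:0 v:0)
  [0] (2,1) acc=0 (h:0 v:0)
  [0] (2,2) acc=0 (h:0 v:0)
  [1] (1,2) acc=0 (h:0 v:0)
  [1] (2,1) acc=0 (h:0 v:0)
  [1] (2,2) acc=0 (h:0 v:0)
  [2] (1,2) acc=0 (h:0 v:0)
  [2] (2,1) acc=0 (h:0 v:0)
  [2] (2,2) acc=0 (h:0 v:0)
  [3] (1,2) acc=137 (h:137 v:6)
  [3] (2,1) acc=31 (h:31 v:5)
  [3] (2,2) acc=0 (h:0 v:0)
  [4] (1,2) acc=152 (h:152 v:7)
  [4] (2,1) acc=36 (h:36 v:6)
  [4] (2,2) acc=79 (h:79 v:6)
  [5] (1,2) acc=111 (h:111 v:5)
  [5] (2,1) acc=29 (h:29 v:5)
  [5] (2,2) acc=92 (h:92 v:7)
  [6] (1,2) acc=0 (h:0 v:0)
  [6] (2,1) acc=0 (h:0 v:0)
  [6] (2,2) acc=69 (h:69 v:5)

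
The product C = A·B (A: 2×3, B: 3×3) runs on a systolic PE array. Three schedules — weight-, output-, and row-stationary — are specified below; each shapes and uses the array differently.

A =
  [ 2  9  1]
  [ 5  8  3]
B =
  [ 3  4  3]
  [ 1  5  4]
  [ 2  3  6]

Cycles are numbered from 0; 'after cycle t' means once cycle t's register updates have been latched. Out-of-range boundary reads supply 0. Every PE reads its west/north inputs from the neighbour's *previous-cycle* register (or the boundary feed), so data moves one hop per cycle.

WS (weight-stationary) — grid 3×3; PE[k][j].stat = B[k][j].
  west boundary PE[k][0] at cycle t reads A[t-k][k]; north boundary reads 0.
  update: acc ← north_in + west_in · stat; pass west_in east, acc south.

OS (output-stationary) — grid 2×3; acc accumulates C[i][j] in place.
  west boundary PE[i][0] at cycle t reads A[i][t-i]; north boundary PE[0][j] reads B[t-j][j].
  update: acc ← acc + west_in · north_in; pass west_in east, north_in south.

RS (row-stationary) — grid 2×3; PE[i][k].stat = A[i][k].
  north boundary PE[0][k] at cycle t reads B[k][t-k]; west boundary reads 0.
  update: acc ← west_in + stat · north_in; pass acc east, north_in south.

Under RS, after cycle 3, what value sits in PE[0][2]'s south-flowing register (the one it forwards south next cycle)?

Tracing RS — 2×3 array, target PE[0][2]:
  @0  [0,1]  acc 0  |  →0  ↓0
  @0  [0,2]  acc 0  |  →0  ↓0
  @1  [0,1]  acc 15  |  →15  ↓1
  @1  [0,2]  acc 0  |  →0  ↓0
  @2  [0,1]  acc 53  |  →53  ↓5
  @2  [0,2]  acc 17  |  →17  ↓2
  @3  [0,1]  acc 42  |  →42  ↓4
  @3  [0,2]  acc 56  |  →56  ↓3

register = 3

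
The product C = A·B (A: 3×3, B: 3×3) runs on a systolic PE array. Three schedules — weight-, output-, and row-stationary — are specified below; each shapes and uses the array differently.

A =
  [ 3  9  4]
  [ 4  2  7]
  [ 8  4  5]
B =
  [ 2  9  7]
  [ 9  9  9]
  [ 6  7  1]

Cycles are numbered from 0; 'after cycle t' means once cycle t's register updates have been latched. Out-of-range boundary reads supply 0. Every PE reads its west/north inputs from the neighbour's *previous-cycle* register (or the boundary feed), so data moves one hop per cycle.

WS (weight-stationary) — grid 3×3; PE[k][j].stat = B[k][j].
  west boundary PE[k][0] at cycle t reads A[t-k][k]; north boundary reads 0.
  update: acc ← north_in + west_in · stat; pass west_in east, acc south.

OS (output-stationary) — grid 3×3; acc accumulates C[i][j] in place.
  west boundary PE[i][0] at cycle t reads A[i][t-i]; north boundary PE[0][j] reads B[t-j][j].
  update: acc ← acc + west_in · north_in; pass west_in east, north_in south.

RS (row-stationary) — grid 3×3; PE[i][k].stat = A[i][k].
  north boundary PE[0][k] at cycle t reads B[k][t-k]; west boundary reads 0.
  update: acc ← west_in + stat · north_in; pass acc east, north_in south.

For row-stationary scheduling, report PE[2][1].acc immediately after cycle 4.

Tracing RS — 3×3 array, target PE[2][1]:
  @0  [1,1]  acc 0  |  →0  ↓0
  @0  [2,0]  acc 0  |  →0  ↓0
  @0  [2,1]  acc 0  |  →0  ↓0
  @1  [1,1]  acc 0  |  →0  ↓0
  @1  [2,0]  acc 0  |  →0  ↓0
  @1  [2,1]  acc 0  |  →0  ↓0
  @2  [1,1]  acc 26  |  →26  ↓9
  @2  [2,0]  acc 16  |  →16  ↓2
  @2  [2,1]  acc 0  |  →0  ↓0
  @3  [1,1]  acc 54  |  →54  ↓9
  @3  [2,0]  acc 72  |  →72  ↓9
  @3  [2,1]  acc 52  |  →52  ↓9
  @4  [1,1]  acc 46  |  →46  ↓9
  @4  [2,0]  acc 56  |  →56  ↓7
  @4  [2,1]  acc 108  |  →108  ↓9

PE[2][1].acc = 108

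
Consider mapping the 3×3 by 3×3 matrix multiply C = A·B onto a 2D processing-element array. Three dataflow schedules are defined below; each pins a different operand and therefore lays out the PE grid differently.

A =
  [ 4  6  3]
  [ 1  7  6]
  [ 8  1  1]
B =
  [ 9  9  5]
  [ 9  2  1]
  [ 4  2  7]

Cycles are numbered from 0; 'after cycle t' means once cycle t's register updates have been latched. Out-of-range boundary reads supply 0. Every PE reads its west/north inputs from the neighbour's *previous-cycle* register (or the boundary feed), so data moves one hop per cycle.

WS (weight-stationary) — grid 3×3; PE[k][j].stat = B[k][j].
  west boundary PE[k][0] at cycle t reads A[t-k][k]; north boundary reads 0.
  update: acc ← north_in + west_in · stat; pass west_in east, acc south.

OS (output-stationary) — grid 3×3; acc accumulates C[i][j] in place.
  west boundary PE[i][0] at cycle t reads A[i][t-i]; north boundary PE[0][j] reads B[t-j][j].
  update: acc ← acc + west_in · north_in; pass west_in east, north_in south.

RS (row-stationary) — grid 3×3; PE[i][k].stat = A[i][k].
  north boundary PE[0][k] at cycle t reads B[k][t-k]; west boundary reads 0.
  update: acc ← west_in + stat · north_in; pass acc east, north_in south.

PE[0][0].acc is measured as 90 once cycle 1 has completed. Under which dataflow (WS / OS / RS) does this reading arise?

Under WS (3×3), PE[0][0]:
  c0 r0c0: 36 / 4 / 36
  c1 r0c0: 9 / 1 / 9
Under OS (3×3), PE[0][0]:
  c0 r0c0: 36 / 4 / 9
  c1 r0c0: 90 / 6 / 9
Under RS (3×3), PE[0][0]:
  c0 r0c0: 36 / 36 / 9
  c1 r0c0: 36 / 36 / 9

dataflow = OS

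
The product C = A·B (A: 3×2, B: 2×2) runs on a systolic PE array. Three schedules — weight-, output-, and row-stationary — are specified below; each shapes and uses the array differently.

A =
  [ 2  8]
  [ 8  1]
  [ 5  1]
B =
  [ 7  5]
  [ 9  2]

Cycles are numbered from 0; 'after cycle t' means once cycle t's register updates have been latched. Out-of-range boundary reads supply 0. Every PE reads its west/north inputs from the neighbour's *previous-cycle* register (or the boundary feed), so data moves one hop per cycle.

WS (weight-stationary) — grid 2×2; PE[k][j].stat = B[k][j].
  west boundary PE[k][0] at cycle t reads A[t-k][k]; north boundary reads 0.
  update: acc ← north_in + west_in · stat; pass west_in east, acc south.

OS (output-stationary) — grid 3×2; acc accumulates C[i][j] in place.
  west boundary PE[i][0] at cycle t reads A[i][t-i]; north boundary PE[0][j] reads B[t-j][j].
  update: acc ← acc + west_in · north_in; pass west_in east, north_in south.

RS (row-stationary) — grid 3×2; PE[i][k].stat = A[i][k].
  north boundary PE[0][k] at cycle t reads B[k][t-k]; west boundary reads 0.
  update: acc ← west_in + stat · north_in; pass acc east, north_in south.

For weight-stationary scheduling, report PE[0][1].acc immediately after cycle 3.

PE[0][1].acc = 25

WS on a 2×2 grid — tracing PE[0][1] and its feeders:
  t=0 PE[0][0]: acc=14 h=2 v=14
  t=0 PE[0][1]: acc=0 h=0 v=0
  t=1 PE[0][0]: acc=56 h=8 v=56
  t=1 PE[0][1]: acc=10 h=2 v=10
  t=2 PE[0][0]: acc=35 h=5 v=35
  t=2 PE[0][1]: acc=40 h=8 v=40
  t=3 PE[0][0]: acc=0 h=0 v=0
  t=3 PE[0][1]: acc=25 h=5 v=25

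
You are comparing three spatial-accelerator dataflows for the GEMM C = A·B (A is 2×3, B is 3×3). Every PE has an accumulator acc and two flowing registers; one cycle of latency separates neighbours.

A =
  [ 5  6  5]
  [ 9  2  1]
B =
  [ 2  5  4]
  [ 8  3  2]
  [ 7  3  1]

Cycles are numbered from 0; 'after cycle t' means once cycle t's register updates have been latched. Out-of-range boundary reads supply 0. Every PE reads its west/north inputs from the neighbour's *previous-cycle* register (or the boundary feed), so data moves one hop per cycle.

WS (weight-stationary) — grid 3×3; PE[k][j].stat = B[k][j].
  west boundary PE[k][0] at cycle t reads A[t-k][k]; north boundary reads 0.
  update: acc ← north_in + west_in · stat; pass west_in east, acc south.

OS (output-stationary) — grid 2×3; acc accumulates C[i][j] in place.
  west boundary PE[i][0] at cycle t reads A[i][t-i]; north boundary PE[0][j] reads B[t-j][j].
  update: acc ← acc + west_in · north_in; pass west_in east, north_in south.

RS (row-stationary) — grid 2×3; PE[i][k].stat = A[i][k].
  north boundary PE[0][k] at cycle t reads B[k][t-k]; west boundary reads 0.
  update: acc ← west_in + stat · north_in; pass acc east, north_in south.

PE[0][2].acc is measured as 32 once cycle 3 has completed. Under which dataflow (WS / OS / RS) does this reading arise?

— WS: 3×3; PE[0][2] trace:
  0: (0,2).acc=0  regs=<0,0>
  1: (0,2).acc=0  regs=<0,0>
  2: (0,2).acc=20  regs=<5,20>
  3: (0,2).acc=36  regs=<9,36>
— OS: 2×3; PE[0][2] trace:
  0: (0,2).acc=0  regs=<0,0>
  1: (0,2).acc=0  regs=<0,0>
  2: (0,2).acc=20  regs=<5,4>
  3: (0,2).acc=32  regs=<6,2>
— RS: 2×3; PE[0][2] trace:
  0: (0,2).acc=0  regs=<0,0>
  1: (0,2).acc=0  regs=<0,0>
  2: (0,2).acc=93  regs=<93,7>
  3: (0,2).acc=58  regs=<58,3>

dataflow = OS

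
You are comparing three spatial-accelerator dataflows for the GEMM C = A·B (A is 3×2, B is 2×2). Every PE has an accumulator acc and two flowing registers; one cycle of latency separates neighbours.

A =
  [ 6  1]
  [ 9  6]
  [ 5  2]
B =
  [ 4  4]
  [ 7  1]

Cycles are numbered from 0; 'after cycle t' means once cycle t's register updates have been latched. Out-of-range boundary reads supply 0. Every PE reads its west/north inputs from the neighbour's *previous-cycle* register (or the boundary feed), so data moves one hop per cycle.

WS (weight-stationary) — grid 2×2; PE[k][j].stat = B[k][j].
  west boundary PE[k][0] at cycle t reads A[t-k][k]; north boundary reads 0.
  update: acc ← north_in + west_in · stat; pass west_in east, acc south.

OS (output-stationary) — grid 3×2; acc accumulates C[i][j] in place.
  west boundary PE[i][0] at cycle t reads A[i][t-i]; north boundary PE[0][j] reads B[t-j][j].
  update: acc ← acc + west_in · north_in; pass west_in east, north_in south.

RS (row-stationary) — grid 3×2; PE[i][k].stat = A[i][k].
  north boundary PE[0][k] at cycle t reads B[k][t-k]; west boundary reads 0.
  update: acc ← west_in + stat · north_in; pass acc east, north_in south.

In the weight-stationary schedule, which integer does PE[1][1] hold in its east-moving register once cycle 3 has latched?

WS 2×2: PE[1][1] cycle-by-cycle (with neighbour feeds):
  cycle 0: PE[0][1] → acc 0, east 0, south 0
  cycle 0: PE[1][0] → acc 0, east 0, south 0
  cycle 0: PE[1][1] → acc 0, east 0, south 0
  cycle 1: PE[0][1] → acc 24, east 6, south 24
  cycle 1: PE[1][0] → acc 31, east 1, south 31
  cycle 1: PE[1][1] → acc 0, east 0, south 0
  cycle 2: PE[0][1] → acc 36, east 9, south 36
  cycle 2: PE[1][0] → acc 78, east 6, south 78
  cycle 2: PE[1][1] → acc 25, east 1, south 25
  cycle 3: PE[0][1] → acc 20, east 5, south 20
  cycle 3: PE[1][0] → acc 34, east 2, south 34
  cycle 3: PE[1][1] → acc 42, east 6, south 42

register = 6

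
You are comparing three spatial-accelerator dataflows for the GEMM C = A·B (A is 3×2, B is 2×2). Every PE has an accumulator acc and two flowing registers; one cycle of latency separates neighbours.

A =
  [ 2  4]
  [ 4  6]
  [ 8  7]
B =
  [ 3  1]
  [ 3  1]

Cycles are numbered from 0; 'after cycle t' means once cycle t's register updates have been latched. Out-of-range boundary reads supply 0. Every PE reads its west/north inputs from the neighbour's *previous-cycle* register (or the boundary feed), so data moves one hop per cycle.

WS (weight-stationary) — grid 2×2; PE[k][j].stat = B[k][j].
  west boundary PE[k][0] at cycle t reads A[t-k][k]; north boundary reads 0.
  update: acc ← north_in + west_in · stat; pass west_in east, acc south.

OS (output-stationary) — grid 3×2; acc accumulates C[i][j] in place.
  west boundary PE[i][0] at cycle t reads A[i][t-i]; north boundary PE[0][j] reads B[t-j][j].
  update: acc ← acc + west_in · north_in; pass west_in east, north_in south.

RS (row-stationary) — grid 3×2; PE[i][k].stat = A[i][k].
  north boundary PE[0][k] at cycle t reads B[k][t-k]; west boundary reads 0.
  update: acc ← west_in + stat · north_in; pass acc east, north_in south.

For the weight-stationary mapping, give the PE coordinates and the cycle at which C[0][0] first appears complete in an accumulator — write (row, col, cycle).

(row, col, cycle) = (1, 0, 1)

Under WS, C[0][0] lands at PE[1][0]:
  step 0 · PE1,0: acc=0; fwd→0 fwd↓0
  step 1 · PE1,0: acc=18; fwd→4 fwd↓18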